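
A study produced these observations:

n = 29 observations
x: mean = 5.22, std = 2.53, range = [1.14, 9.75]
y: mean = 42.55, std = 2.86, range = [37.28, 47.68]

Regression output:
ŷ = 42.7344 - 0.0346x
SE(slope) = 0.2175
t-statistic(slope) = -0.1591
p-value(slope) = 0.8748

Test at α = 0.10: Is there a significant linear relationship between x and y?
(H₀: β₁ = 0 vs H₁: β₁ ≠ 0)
Since p-value = 0.8748 ≥ α = 0.10, fail to reject H₀ — the slope is not significantly different from 0.

Hypothesis test for the slope coefficient:

H₀: β₁ = 0 (no linear relationship)
H₁: β₁ ≠ 0 (linear relationship exists)

Test statistic: t = β̂₁ / SE(β̂₁) = -0.0346 / 0.2175 = -0.1591

With df = 27, the two-sided p-value for |t| = 0.1591 is 0.8748.

Decision rule: reject H₀ if p-value < α.
p-value = 0.8748 ≥ α = 0.10 → fail to reject H₀.

There is not sufficient evidence at the 10% significance level to conclude that a linear relationship exists between x and y.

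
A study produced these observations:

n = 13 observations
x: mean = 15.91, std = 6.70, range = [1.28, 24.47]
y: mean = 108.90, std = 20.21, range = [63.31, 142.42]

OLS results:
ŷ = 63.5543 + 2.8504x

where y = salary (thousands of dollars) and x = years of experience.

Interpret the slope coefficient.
For each additional year of experience, predicted salary increases by approximately 2.8504 thousand dollars.

The slope β₁ = 2.8504 gives the rate at which the fitted salary changes with experience.

Interpretation:
- Experience up by 1 year → predicted salary increases by 2.8504 thousand dollars
- This is a linear approximation: the same per-unit change is assumed across the whole observed x range
- The sign (+) gives the direction; the magnitude 2.8504 gives the size of the effect per year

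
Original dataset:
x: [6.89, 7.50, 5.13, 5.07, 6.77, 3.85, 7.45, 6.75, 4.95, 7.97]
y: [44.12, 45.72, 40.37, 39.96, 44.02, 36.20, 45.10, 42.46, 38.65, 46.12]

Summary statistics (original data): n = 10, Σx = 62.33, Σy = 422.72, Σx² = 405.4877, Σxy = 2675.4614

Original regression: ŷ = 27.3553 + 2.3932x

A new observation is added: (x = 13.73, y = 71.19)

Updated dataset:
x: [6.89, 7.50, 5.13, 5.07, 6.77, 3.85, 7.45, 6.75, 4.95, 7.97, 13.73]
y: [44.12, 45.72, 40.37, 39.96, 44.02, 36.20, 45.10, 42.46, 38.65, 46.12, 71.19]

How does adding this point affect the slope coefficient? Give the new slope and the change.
The slope changes from 2.3932 to 3.4920 (change of +1.0988, or +45.9%).

The new point has HIGH LEVERAGE: x = 13.73 is far from the original mean x̄ = 62.33/10 ≈ 6.23 (original range [3.85, 7.97]).

Step 1: Update the sums with the new point (n goes from 10 to 11)
Σx  = 62.33 + 13.73 = 76.06
Σy  = 422.72 + 71.19 = 493.91
Σx² = 405.4877 + 13.73² = 405.4877 + 188.5129 = 594.0006
Σxy = 2675.4614 + 13.73×71.19 = 2675.4614 + 977.4387 = 3652.9001

Step 2: Recompute the slope with b₁ = (nΣxy − ΣxΣy) / (nΣx² − (Σx)²)
Numerator   = 11×3652.9001 − 76.06×493.91 = 40181.9011 − 37566.7946 = 2615.1065
Denominator = 11×594.0006 − 76.06² = 6534.0066 − 5785.1236 = 748.8830
b₁(new) = 2615.1065 / 748.8830 = 3.4920

(Same formula on the original sums: (10×2675.4614 − 62.33×422.72) / (10×405.4877 − 62.33²) = 406.4764 / 169.8481 = 2.3932, matching the given fit.)

Step 3: Change in slope
Δβ₁ = 3.4920 − 2.3932 = +1.0988
Relative change = +1.0988 / 2.3932 × 100% = +45.9%
→ the slope increases when the point is added.

Because the point sits above the extension of the original line at a high-leverage x, it tilts the fit up.
In practice: refit with and without it and report both if conclusions differ; check such a point for data-entry or measurement error.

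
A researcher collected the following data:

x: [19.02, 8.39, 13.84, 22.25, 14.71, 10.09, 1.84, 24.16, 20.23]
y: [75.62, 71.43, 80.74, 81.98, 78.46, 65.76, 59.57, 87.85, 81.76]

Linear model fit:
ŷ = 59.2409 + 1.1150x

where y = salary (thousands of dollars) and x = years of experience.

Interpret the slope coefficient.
For each additional year of experience, predicted salary increases by approximately 1.1150 thousand dollars.

The slope β₁ = 1.1150 gives the rate at which the fitted salary changes with experience.

Interpretation:
- Experience up by 1 year → predicted salary increases by 1.1150 thousand dollars
- The effect is assumed constant over the observed range of x (linearity)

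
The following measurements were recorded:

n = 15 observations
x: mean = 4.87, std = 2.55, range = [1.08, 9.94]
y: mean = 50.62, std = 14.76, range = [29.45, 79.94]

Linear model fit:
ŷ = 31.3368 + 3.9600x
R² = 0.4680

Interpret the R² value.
About 46.80% of the variability in y is accounted for by the regression on x (R² = 0.4680) — a moderate linear fit.

R² = 1 − SS_res/SS_tot compares the residual scatter to the total scatter of y about its mean.

Here R² = 0.4680:
- Explained: 46.80% of the variation in y
- Unexplained (residual): 100% − 46.80% = 53.20%
- Rule of thumb (below 0.3 weak; 0.3 to below 0.7 moderate; 0.7 and above strong) → moderate

Note: R² never decreases when predictors are added, so it should not be used alone to compare models of different size.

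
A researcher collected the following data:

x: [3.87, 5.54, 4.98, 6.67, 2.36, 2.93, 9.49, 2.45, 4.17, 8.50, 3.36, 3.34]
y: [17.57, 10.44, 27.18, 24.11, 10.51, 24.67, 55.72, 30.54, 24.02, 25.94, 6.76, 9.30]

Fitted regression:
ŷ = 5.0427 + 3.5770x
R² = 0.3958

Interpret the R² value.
The model explains 39.58% of the variance in y (R² = 0.3958), leaving 60.42% unexplained; the fit is moderate.

R² (coefficient of determination) measures the proportion of variance in y explained by the regression model.

Here R² = 0.3958:
- Explained: 39.58% of the variation in y
- Unexplained (residual): 100% − 39.58% = 60.42%
- Rule of thumb (below 0.3 weak; 0.3 to below 0.7 moderate; 0.7 and above strong) → moderate

Equivalently, for simple linear regression R² = r², so |r| = √0.3958 ≈ 0.6291.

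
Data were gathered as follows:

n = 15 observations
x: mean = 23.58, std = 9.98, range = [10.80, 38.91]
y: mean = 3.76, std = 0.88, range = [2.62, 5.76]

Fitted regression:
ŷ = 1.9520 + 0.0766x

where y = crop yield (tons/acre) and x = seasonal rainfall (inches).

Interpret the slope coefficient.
On average, crop yield is about 0.0766 tons/acre higher for every extra inch of rainfall.

The slope coefficient β₁ = 0.0766 represents the marginal effect of rainfall on crop yield.

Interpretation:
- Rainfall up by 1 inch → predicted crop yield increases by 0.0766 tons/acre
- The effect is assumed constant over the observed range of x (linearity)
- The slope describes association in these data, not necessarily a causal effect

The intercept β₀ = 1.9520 is the predicted crop yield when rainfall = 0; since the smallest observed x is 10.80, this is an extrapolation and mainly anchors the line.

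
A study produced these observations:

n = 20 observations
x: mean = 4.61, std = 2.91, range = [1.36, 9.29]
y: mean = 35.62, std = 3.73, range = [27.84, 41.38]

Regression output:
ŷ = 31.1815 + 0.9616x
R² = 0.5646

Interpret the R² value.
R² = 0.5646 means 56.46% of the variation in y is explained by the linear relationship with x. This indicates a moderate fit.

The coefficient of determination R² is the fraction of the total variation in y that the fitted line accounts for.

Here R² = 0.5646:
- Explained: 56.46% of the variation in y
- Unexplained (residual): 100% − 56.46% = 43.54%
- Rule of thumb (below 0.3 weak; 0.3 to below 0.7 moderate; 0.7 and above strong) → moderate

Note: R² never decreases when predictors are added, so it should not be used alone to compare models of different size.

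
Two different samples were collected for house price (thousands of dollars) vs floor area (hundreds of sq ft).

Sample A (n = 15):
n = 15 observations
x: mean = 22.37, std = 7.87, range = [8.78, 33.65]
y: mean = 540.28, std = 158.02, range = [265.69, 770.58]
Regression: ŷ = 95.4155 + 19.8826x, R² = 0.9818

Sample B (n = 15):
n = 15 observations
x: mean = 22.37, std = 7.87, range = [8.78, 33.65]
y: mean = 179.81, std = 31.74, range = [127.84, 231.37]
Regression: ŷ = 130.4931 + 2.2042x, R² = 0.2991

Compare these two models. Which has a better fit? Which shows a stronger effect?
Model A has the better fit (R² = 0.9818 vs 0.2991). Model A shows the stronger effect (|β₁| = 19.8826 vs 2.2042).

Model Comparison:

Fit — compare R²:
- Model A: R² = 0.9818 → 98.18% of variance in house price explained
- Model B: R² = 0.2991 → 29.91% of variance in house price explained
- 0.9818 > 0.2991 → Model A has the better fit

Effect size (slope magnitude):
- Model A: β₁ = 19.8826 → predicted house price rises 19.8826 thousand dollars per additional hundred sq ft of floor area
- Model B: β₁ = 2.2042 → predicted house price rises 2.2042 thousand dollars per additional hundred sq ft of floor area
- |19.8826| > |2.2042| → Model A shows the stronger marginal effect

Notes:
- R² measures how tightly points cluster around the line; β₁ measures how steep the line is — they answer different questions.
- A steeper slope doesn't make a better model if the scatter around the line is large.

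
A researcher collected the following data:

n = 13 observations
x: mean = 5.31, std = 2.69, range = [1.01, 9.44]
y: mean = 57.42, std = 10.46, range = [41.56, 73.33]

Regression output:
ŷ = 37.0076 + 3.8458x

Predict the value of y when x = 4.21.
ŷ = 53.1984

To predict y for x = 4.21, substitute into the regression equation:

ŷ = 37.0076 + 3.8458 × 4.21
ŷ = 37.0076 + 16.1908
ŷ = 53.1984

This is the fitted mean response at that x — an individual observation would come with a wider prediction interval.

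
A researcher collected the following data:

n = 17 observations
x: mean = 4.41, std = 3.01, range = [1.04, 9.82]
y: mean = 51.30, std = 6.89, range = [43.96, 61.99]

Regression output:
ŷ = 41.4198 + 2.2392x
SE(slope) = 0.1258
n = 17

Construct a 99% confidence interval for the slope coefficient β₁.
The 99% CI for β₁ is (1.8685, 2.6099)

Confidence interval for the slope:

The 99% CI for β₁ is: β̂₁ ± t*(α/2, n-2) × SE(β̂₁)

Step 1: Find critical t-value
- Confidence level = 0.99
- Degrees of freedom = n - 2 = 17 - 2 = 15
- t*(α/2, 15) = 2.9467

Step 2: Calculate margin of error
Margin = 2.9467 × 0.1258 = 0.3707

Step 3: Construct interval
CI = 2.2392 ± 0.3707
CI = (1.8685, 2.6099)

Interpretation: each one-unit increase in x is associated with a change in mean y of between 1.8685 and 2.6099, with 99% confidence.
The interval does not include 0, suggesting a significant linear relationship.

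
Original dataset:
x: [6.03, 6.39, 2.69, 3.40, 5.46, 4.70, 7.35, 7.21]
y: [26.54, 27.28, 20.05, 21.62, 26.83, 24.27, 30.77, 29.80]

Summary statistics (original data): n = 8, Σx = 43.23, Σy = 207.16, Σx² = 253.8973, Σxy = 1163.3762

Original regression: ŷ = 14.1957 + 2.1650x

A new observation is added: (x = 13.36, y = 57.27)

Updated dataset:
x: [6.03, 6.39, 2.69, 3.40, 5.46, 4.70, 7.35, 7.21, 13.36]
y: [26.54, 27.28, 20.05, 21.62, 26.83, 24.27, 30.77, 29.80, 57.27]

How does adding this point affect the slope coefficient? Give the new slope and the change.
Adding the point moves β₁ from 2.1650 to 3.4721, i.e. it increases by 1.3071 (+60.4%).

x = 13.36 lies well outside the original x-range [2.69, 7.35] (x̄ ≈ 5.40), so this observation has high leverage and can move the slope substantially.

Step 1: Update the sums with the new point (n goes from 8 to 9)
Σx  = 43.23 + 13.36 = 56.59
Σy  = 207.16 + 57.27 = 264.43
Σx² = 253.8973 + 13.36² = 253.8973 + 178.4896 = 432.3869
Σxy = 1163.3762 + 13.36×57.27 = 1163.3762 + 765.1272 = 1928.5034

Step 2: Recompute the slope with b₁ = (nΣxy − ΣxΣy) / (nΣx² − (Σx)²)
Numerator   = 9×1928.5034 − 56.59×264.43 = 17356.5306 − 14964.0937 = 2392.4369
Denominator = 9×432.3869 − 56.59² = 3891.4821 − 3202.4281 = 689.0540
b₁(new) = 2392.4369 / 689.0540 = 3.4721

(Same formula on the original sums: (8×1163.3762 − 43.23×207.16) / (8×253.8973 − 43.23²) = 351.4828 / 162.3455 = 2.1650, matching the given fit.)

Step 3: Change in slope
Δβ₁ = 3.4721 − 2.1650 = +1.3071
Relative change = +1.3071 / 2.1650 × 100% = +60.4%
→ the slope increases when the point is added.

A high-leverage point only changes the slope if it is off the original line; here y = 57.27 is above the original trend, so the slope increases.
In practice: investigate whether it comes from the same population as the rest of the sample; check such a point for data-entry or measurement error.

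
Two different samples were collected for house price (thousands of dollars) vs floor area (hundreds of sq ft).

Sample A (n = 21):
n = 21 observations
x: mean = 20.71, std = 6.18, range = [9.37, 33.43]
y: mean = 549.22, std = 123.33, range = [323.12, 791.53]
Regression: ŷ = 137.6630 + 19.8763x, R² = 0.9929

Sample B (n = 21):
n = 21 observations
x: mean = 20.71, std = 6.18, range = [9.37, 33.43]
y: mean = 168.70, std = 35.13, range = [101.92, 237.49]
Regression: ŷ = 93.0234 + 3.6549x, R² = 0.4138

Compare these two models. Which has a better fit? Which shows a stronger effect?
Model A has the better fit (R² = 0.9929 vs 0.4138). Model A shows the stronger effect (|β₁| = 19.8763 vs 3.6549).

Model Comparison:

Which explains more variance? (R²)
- Model A: R² = 0.9929 → 99.29% of variance in house price explained
- Model B: R² = 0.4138 → 41.38% of variance in house price explained
- 0.9929 > 0.4138 → Model A has the better fit

Which has the larger per-hundred sq ft effect? (|β₁|)
- Model A: β₁ = 19.8763 → predicted house price rises 19.8763 thousand dollars per additional hundred sq ft of floor area
- Model B: β₁ = 3.6549 → predicted house price rises 3.6549 thousand dollars per additional hundred sq ft of floor area
- |19.8763| > |3.6549| → Model A shows the stronger marginal effect

Notes:
- A steeper slope doesn't make a better model if the scatter around the line is large.
- R² measures how tightly points cluster around the line; β₁ measures how steep the line is — they answer different questions.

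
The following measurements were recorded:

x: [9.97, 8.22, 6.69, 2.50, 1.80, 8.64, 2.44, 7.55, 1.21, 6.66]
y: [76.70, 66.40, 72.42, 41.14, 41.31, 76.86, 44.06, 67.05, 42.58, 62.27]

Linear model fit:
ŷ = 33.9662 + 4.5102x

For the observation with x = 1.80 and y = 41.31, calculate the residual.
Residual = -0.7746

The residual is the difference between the actual value and the predicted value:

Residual = y - ŷ

Step 1: Calculate predicted value
ŷ = 33.9662 + 4.5102 × 1.80
ŷ = 42.0846

Step 2: Calculate residual
Residual = 41.31 - 42.0846
Residual = -0.7746

Interpretation: the model overestimates the actual value by 0.7746 at this point (negative residual → observation lies below the fitted line).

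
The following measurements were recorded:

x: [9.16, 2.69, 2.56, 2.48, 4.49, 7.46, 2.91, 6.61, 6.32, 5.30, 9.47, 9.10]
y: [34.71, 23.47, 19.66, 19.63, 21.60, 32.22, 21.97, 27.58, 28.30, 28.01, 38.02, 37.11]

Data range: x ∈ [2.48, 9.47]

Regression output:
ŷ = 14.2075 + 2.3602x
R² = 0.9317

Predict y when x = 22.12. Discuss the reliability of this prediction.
ŷ = 66.4151, but this is extrapolation (above the data range [2.48, 9.47]) and may be unreliable.

Prediction calculation:
ŷ = 14.2075 + 2.3602 × 22.12
ŷ = 66.4151

Reliability:
- Data range: x ∈ [2.48, 9.47]
- Prediction point: x = 22.12 is 12.65 units above the observed range → this is EXTRAPOLATION, not interpolation

Why that matters here:
- The standard error of prediction grows with (x − x̄)², and x = 22.12 is far from x̄ = 5.71
- R² describes fit only over the sampled x values; it says nothing about behaviour beyond them

A defensible statement: 'if the linear trend continued to x = 22.12, y would be about 66.4151' — the premise is untested.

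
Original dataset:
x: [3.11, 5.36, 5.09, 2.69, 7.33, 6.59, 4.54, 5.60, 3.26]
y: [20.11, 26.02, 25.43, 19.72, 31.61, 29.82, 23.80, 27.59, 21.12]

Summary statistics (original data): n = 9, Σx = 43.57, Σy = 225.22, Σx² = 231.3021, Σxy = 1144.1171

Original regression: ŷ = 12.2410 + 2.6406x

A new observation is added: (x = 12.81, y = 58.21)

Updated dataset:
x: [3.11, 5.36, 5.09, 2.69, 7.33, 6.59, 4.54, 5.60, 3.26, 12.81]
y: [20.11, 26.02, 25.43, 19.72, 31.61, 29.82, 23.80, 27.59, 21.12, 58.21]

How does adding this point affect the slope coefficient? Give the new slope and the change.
The slope changes from 2.6406 to 3.7639 (change of +1.1233, or +42.5%).

x = 12.81 lies well outside the original x-range [2.69, 7.33] (x̄ ≈ 4.84), so this observation has high leverage and can move the slope substantially.

Step 1: Update the sums with the new point (n goes from 9 to 10)
Σx  = 43.57 + 12.81 = 56.38
Σy  = 225.22 + 58.21 = 283.43
Σx² = 231.3021 + 12.81² = 231.3021 + 164.0961 = 395.3982
Σxy = 1144.1171 + 12.81×58.21 = 1144.1171 + 745.6701 = 1889.7872

Step 2: Recompute the slope with b₁ = (nΣxy − ΣxΣy) / (nΣx² − (Σx)²)
Numerator   = 10×1889.7872 − 56.38×283.43 = 18897.8720 − 15979.7834 = 2918.0886
Denominator = 10×395.3982 − 56.38² = 3953.9820 − 3178.7044 = 775.2776
b₁(new) = 2918.0886 / 775.2776 = 3.7639

(Same formula on the original sums: (9×1144.1171 − 43.57×225.22) / (9×231.3021 − 43.57²) = 484.2185 / 183.3740 = 2.6406, matching the given fit.)

Step 3: Change in slope
Δβ₁ = 3.7639 − 2.6406 = +1.1233
Relative change = +1.1233 / 2.6406 × 100% = +42.5%
→ the slope increases when the point is added.

A high-leverage point only changes the slope if it is off the original line; here y = 58.21 is above the original trend, so the slope increases.
In practice: investigate whether it comes from the same population as the rest of the sample.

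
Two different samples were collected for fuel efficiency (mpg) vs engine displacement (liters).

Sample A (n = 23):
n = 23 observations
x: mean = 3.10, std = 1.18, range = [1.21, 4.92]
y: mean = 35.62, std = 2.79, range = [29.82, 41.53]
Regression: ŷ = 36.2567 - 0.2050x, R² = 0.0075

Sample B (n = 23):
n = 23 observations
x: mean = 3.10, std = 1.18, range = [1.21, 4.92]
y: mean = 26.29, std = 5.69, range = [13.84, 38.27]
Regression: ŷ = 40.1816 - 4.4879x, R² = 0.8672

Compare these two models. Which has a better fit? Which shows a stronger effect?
Model B has the better fit (R² = 0.8672 vs 0.0075). Model B shows the stronger effect (|β₁| = 4.4879 vs 0.2050).

Model Comparison:

Which explains more variance? (R²)
- Model A: R² = 0.0075 → 0.75% of variance in fuel efficiency explained
- Model B: R² = 0.8672 → 86.72% of variance in fuel efficiency explained
- 0.8672 > 0.0075 → Model B has the better fit

Strength of effect — compare |β₁|:
- Model A: β₁ = -0.2050 → predicted fuel efficiency falls 0.2050 mpg per additional liter of engine displacement
- Model B: β₁ = -4.4879 → predicted fuel efficiency falls 4.4879 mpg per additional liter of engine displacement
- |-0.2050| < |-4.4879| → Model B shows the stronger marginal effect

Notes:
- A steeper slope doesn't make a better model if the scatter around the line is large.
- A better fit (higher R²) doesn't necessarily mean a more important relationship.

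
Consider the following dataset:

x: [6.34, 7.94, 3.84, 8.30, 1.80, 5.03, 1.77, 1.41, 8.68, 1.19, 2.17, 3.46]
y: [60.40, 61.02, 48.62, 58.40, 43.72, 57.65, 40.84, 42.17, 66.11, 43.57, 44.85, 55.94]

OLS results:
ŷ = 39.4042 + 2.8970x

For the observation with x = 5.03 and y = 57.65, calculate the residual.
Residual = 3.6739

The residual is the difference between the actual value and the predicted value:

Residual = y - ŷ

Step 1: Calculate predicted value
ŷ = 39.4042 + 2.8970 × 5.03
ŷ = 53.9761

Step 2: Calculate residual
Residual = 57.65 - 53.9761
Residual = 3.6739

Interpretation: the model underestimates the actual value by 3.6739 at this point (positive residual → observation lies above the fitted line).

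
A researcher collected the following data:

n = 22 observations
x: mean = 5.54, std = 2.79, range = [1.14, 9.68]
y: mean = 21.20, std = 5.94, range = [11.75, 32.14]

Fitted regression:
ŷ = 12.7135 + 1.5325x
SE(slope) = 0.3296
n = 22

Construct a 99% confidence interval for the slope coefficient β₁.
The 99% CI for β₁ is (0.5947, 2.4703)

Confidence interval for the slope:

The 99% CI for β₁ is: β̂₁ ± t*(α/2, n-2) × SE(β̂₁)

Step 1: Find critical t-value
- Confidence level = 0.99
- Degrees of freedom = n - 2 = 22 - 2 = 20
- t*(α/2, 20) = 2.8453

Step 2: Calculate margin of error
Margin = 2.8453 × 0.3296 = 0.9378

Step 3: Construct interval
CI = 1.5325 ± 0.9378
CI = (0.5947, 2.4703)

Interpretation: each one-unit increase in x is associated with a change in mean y of between 0.5947 and 2.4703, with 99% confidence.
The interval does not include 0, suggesting a significant linear relationship.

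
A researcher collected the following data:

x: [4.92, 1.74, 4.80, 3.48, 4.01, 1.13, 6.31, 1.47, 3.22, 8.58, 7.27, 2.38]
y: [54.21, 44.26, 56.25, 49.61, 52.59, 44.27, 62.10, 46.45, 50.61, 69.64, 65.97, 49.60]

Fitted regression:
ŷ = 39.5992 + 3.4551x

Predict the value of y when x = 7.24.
ŷ = 64.6141

To predict y for x = 7.24, substitute into the regression equation:

ŷ = 39.5992 + 3.4551 × 7.24
ŷ = 39.5992 + 25.0149
ŷ = 64.6141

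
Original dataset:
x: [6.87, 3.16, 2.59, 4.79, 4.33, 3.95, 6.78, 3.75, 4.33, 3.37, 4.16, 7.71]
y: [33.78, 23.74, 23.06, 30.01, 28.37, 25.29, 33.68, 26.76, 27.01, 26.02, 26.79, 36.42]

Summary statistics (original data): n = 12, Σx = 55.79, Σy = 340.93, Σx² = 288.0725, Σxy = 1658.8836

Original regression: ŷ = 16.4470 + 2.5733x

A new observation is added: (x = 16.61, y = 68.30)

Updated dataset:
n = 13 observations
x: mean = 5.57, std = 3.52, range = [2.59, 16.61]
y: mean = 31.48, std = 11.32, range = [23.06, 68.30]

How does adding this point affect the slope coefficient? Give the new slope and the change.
New slope β₁ = 3.1990 versus 2.5733 before: a change of +0.6257 (+24.3%).

The new point has HIGH LEVERAGE: x = 16.61 is far from the original mean x̄ = 55.79/12 ≈ 4.65 (original range [2.59, 7.71]).

Step 1: Update the sums with the new point (n goes from 12 to 13)
Σx  = 55.79 + 16.61 = 72.40
Σy  = 340.93 + 68.30 = 409.23
Σx² = 288.0725 + 16.61² = 288.0725 + 275.8921 = 563.9646
Σxy = 1658.8836 + 16.61×68.30 = 1658.8836 + 1134.4630 = 2793.3466

Step 2: Recompute the slope with b₁ = (nΣxy − ΣxΣy) / (nΣx² − (Σx)²)
Numerator   = 13×2793.3466 − 72.40×409.23 = 36313.5058 − 29628.2520 = 6685.2538
Denominator = 13×563.9646 − 72.40² = 7331.5398 − 5241.7600 = 2089.7798
b₁(new) = 6685.2538 / 2089.7798 = 3.1990

(Same formula on the original sums: (12×1658.8836 − 55.79×340.93) / (12×288.0725 − 55.79²) = 886.1185 / 344.3459 = 2.5733, matching the given fit.)

Step 3: Change in slope
Δβ₁ = 3.1990 − 2.5733 = +0.6257
Relative change = +0.6257 / 2.5733 × 100% = +24.3%
→ the slope increases when the point is added.

Because the point sits above the extension of the original line at a high-leverage x, it tilts the fit up.
In practice: examine leverage (hᵢ) and Cook's distance rather than deleting it automatically; check such a point for data-entry or measurement error.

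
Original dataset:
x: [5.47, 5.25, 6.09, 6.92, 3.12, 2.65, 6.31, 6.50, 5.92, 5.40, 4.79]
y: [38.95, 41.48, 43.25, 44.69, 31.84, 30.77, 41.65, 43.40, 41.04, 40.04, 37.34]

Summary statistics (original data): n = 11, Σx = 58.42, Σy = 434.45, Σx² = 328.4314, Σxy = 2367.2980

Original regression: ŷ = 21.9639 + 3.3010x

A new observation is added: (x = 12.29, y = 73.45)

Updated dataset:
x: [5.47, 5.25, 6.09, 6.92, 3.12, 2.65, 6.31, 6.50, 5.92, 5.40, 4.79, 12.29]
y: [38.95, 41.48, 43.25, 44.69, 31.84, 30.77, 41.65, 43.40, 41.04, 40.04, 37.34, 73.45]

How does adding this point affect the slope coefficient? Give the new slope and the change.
New slope β₁ = 4.4128 versus 3.3010 before: a change of +1.1118 (+33.7%).

The new point has HIGH LEVERAGE: x = 12.29 is far from the original mean x̄ = 58.42/11 ≈ 5.31 (original range [2.65, 6.92]).

Step 1: Update the sums with the new point (n goes from 11 to 12)
Σx  = 58.42 + 12.29 = 70.71
Σy  = 434.45 + 73.45 = 507.90
Σx² = 328.4314 + 12.29² = 328.4314 + 151.0441 = 479.4755
Σxy = 2367.2980 + 12.29×73.45 = 2367.2980 + 902.7005 = 3269.9985

Step 2: Recompute the slope with b₁ = (nΣxy − ΣxΣy) / (nΣx² − (Σx)²)
Numerator   = 12×3269.9985 − 70.71×507.90 = 39239.9820 − 35913.6090 = 3326.3730
Denominator = 12×479.4755 − 70.71² = 5753.7060 − 4999.9041 = 753.8019
b₁(new) = 3326.3730 / 753.8019 = 4.4128

(Same formula on the original sums: (11×2367.2980 − 58.42×434.45) / (11×328.4314 − 58.42²) = 659.7090 / 199.8490 = 3.3010, matching the given fit.)

Step 3: Change in slope
Δβ₁ = 4.4128 − 3.3010 = +1.1118
Relative change = +1.1118 / 3.3010 × 100% = +33.7%
→ the slope increases when the point is added.

A high-leverage point only changes the slope if it is off the original line; here y = 73.45 is above the original trend, so the slope increases.
In practice: examine leverage (hᵢ) and Cook's distance rather than deleting it automatically.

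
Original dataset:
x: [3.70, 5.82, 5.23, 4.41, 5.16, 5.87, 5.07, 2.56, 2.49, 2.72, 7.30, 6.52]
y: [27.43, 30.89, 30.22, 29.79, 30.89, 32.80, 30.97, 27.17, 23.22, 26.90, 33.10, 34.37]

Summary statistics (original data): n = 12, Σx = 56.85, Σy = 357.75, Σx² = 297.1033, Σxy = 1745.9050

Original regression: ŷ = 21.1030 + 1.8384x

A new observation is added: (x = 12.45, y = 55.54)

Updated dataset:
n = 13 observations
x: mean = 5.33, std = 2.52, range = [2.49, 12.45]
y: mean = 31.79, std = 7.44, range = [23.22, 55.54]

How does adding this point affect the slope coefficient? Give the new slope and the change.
New slope β₁ = 2.8328 versus 1.8384 before: a change of +0.9944 (+54.1%).

The new point has HIGH LEVERAGE: x = 12.45 is far from the original mean x̄ = 56.85/12 ≈ 4.74 (original range [2.49, 7.30]).

Step 1: Update the sums with the new point (n goes from 12 to 13)
Σx  = 56.85 + 12.45 = 69.30
Σy  = 357.75 + 55.54 = 413.29
Σx² = 297.1033 + 12.45² = 297.1033 + 155.0025 = 452.1058
Σxy = 1745.9050 + 12.45×55.54 = 1745.9050 + 691.4730 = 2437.3780

Step 2: Recompute the slope with b₁ = (nΣxy − ΣxΣy) / (nΣx² − (Σx)²)
Numerator   = 13×2437.3780 − 69.30×413.29 = 31685.9140 − 28640.9970 = 3044.9170
Denominator = 13×452.1058 − 69.30² = 5877.3754 − 4802.4900 = 1074.8854
b₁(new) = 3044.9170 / 1074.8854 = 2.8328

(Same formula on the original sums: (12×1745.9050 − 56.85×357.75) / (12×297.1033 − 56.85²) = 612.7725 / 333.3171 = 1.8384, matching the given fit.)

Step 3: Change in slope
Δβ₁ = 2.8328 − 1.8384 = +0.9944
Relative change = +0.9944 / 1.8384 × 100% = +54.1%
→ the slope increases when the point is added.

Because the point sits above the extension of the original line at a high-leverage x, it tilts the fit up.
In practice: investigate whether it comes from the same population as the rest of the sample.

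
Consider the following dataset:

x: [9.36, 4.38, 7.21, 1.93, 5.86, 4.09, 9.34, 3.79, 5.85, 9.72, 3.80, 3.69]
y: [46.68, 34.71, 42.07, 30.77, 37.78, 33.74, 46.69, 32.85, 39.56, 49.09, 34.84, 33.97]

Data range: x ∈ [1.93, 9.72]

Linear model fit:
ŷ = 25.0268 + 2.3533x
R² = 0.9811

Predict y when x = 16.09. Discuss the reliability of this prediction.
The equation gives ŷ = 62.8914; however x = 16.09 is 6.37 units above the observed range, so this extrapolated value should not be trusted.

Prediction calculation:
ŷ = 25.0268 + 2.3533 × 16.09
ŷ = 62.8914

Reliability:
- Data range: x ∈ [1.93, 9.72]
- Prediction point: x = 16.09 is 6.37 units above the observed range → this is EXTRAPOLATION, not interpolation

Why that matters here:
- R² describes fit only over the sampled x values; it says nothing about behaviour beyond them
- The linear relationship may not hold outside the observed range
- There are no observations near this x to validate the fitted line there

The R² = 0.9811 only validates the fit within [1.93, 9.72]; treat ŷ = 62.8914 with caution.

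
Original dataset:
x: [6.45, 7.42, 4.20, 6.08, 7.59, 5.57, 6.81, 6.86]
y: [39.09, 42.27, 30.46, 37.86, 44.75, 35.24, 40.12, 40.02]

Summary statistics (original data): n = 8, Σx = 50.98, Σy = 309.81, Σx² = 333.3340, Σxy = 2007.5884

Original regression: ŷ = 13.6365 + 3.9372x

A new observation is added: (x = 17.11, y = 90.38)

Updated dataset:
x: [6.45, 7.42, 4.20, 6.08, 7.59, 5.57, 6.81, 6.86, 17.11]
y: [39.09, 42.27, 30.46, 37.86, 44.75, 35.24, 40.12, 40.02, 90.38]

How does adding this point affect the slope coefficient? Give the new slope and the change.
New slope β₁ = 4.7440 versus 3.9372 before: a change of +0.8068 (+20.5%).

The new point has HIGH LEVERAGE: x = 17.11 is far from the original mean x̄ = 50.98/8 ≈ 6.37 (original range [4.20, 7.59]).

Step 1: Update the sums with the new point (n goes from 8 to 9)
Σx  = 50.98 + 17.11 = 68.09
Σy  = 309.81 + 90.38 = 400.19
Σx² = 333.3340 + 17.11² = 333.3340 + 292.7521 = 626.0861
Σxy = 2007.5884 + 17.11×90.38 = 2007.5884 + 1546.4018 = 3553.9902

Step 2: Recompute the slope with b₁ = (nΣxy − ΣxΣy) / (nΣx² − (Σx)²)
Numerator   = 9×3553.9902 − 68.09×400.19 = 31985.9118 − 27248.9371 = 4736.9747
Denominator = 9×626.0861 − 68.09² = 5634.7749 − 4636.2481 = 998.5268
b₁(new) = 4736.9747 / 998.5268 = 4.7440

(Same formula on the original sums: (8×2007.5884 − 50.98×309.81) / (8×333.3340 − 50.98²) = 266.5934 / 67.7116 = 3.9372, matching the given fit.)

Step 3: Change in slope
Δβ₁ = 4.7440 − 3.9372 = +0.8068
Relative change = +0.8068 / 3.9372 × 100% = +20.5%
→ the slope increases when the point is added.

A high-leverage point only changes the slope if it is off the original line; here y = 90.38 is above the original trend, so the slope increases.
In practice: investigate whether it comes from the same population as the rest of the sample.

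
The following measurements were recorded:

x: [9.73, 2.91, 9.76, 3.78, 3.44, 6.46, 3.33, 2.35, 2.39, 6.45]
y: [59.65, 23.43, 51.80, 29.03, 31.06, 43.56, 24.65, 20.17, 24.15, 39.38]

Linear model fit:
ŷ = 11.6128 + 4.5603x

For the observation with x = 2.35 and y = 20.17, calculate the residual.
Residual = -2.1595

The residual is the difference between the actual value and the predicted value:

Residual = y - ŷ

Step 1: Calculate predicted value
ŷ = 11.6128 + 4.5603 × 2.35
ŷ = 22.3295

Step 2: Calculate residual
Residual = 20.17 - 22.3295
Residual = -2.1595

Sign check: y < ŷ, so the point is below the line and the fit overestimates here.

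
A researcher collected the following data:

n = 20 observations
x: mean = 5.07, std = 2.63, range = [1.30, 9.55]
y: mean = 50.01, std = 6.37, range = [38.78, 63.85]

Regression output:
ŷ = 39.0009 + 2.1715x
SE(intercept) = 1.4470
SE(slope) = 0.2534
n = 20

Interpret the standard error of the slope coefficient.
The slope 2.1715 is pinned down to within about ±0.2534 (one SE) by these data — relative uncertainty 11.7%, i.e. precise.

SE(β̂₁) = 0.2534 says: if we drew many samples of n = 20 from the same population and refit each time, the fitted slopes would scatter with a standard deviation of roughly 0.2534 around the true β₁.

Relative precision:
- SE / |β̂₁| = 0.2534 / 2.1715 = 11.7%
- Rule of thumb (under 20%: precise; 20% to under 50%: moderately precise; 50% or more: imprecise) → precise

Link to interval estimation: a confidence interval for β₁ is β̂₁ ± t* × 0.2534, so SE sets the half-width per unit of t*.

What drives SE(β̂₁): wider spread of x values → smaller SE; more residual scatter → larger SE.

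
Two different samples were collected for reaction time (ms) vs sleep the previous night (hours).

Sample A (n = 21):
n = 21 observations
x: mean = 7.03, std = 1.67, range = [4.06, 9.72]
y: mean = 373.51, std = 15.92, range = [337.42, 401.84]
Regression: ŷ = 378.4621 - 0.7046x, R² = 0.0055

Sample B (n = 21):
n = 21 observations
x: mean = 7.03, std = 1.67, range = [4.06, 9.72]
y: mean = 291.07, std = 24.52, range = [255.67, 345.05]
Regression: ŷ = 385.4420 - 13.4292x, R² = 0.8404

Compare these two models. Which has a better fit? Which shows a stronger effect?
Model B has the better fit (R² = 0.8404 vs 0.0055). Model B shows the stronger effect (|β₁| = 13.4292 vs 0.7046).

Model Comparison:

Fit — compare R²:
- Model A: R² = 0.0055 → 0.55% of variance in reaction time explained
- Model B: R² = 0.8404 → 84.04% of variance in reaction time explained
- 0.8404 > 0.0055 → Model B has the better fit

Which has the larger per-hour effect? (|β₁|)
- Model A: β₁ = -0.7046 → predicted reaction time falls 0.7046 ms per additional hour of sleep
- Model B: β₁ = -13.4292 → predicted reaction time falls 13.4292 ms per additional hour of sleep
- |-0.7046| < |-13.4292| → Model B shows the stronger marginal effect

Note: A steeper slope doesn't make a better model if the scatter around the line is large.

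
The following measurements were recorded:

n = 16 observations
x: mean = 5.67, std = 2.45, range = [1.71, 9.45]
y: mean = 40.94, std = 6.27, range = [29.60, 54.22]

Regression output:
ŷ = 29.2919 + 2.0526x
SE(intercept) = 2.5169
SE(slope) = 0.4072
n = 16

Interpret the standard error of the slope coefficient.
SE(slope) = 0.4072 measures the uncertainty in the estimated slope. The coefficient is estimated precisely (SE/|β̂₁| = 19.8%).

What SE measures:
- The standard error quantifies the sampling variability of the coefficient estimate
- It is the estimated standard deviation of β̂₁ across hypothetical repeated samples of the same size
- Smaller SE → more precise estimate

Relative precision:
- SE / |β̂₁| = 0.4072 / 2.0526 = 19.8%
- Rule of thumb (under 20%: precise; 20% to under 50%: moderately precise; 50% or more: imprecise) → precise

Link to interval estimation: a confidence interval for β₁ is β̂₁ ± t* × 0.4072, so SE sets the half-width per unit of t*.

What drives SE(β̂₁): wider spread of x values → smaller SE; more residual scatter → larger SE.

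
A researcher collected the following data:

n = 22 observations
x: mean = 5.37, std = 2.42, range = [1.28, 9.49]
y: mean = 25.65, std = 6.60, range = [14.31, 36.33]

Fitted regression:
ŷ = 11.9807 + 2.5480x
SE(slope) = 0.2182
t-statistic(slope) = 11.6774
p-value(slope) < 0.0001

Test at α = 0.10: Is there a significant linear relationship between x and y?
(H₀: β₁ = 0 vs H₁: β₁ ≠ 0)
Reject H₀: p-value < 0.0001 < α = 0.10. The linear relationship is significant at the 10% level.

Hypothesis test for the slope coefficient:

H₀: β₁ = 0 (no linear relationship)
H₁: β₁ ≠ 0 (linear relationship exists)

Test statistic: t = β̂₁ / SE(β̂₁) = 2.5480 / 0.2182 = 11.6774

With df = 20, the two-sided p-value for |t| = 11.6774 is <0.0001.

Decision rule: reject H₀ if p-value < α.
p-value < 0.0001 < α = 0.10 → reject H₀.

Conclusion: the linear association between x and y is significant at the 10% level.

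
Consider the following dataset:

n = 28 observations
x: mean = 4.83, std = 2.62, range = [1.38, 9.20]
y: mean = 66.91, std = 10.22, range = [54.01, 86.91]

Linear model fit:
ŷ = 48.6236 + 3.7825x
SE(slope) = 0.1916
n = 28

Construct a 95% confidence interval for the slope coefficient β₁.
The 95% CI for β₁ is (3.3887, 4.1763)

Confidence interval for the slope:

The 95% CI for β₁ is: β̂₁ ± t*(α/2, n-2) × SE(β̂₁)

Step 1: Find critical t-value
- Confidence level = 0.95
- Degrees of freedom = n - 2 = 28 - 2 = 26
- t*(α/2, 26) = 2.0555

Step 2: Calculate margin of error
Margin = 2.0555 × 0.1916 = 0.3938

Step 3: Construct interval
CI = 3.7825 ± 0.3938
CI = (3.3887, 4.1763)

Interpretation: each one-unit increase in x is associated with a change in mean y of between 3.3887 and 4.1763, with 95% confidence.
Since 0 is outside the interval, a two-sided test at α = 0.05 would reject H₀: β₁ = 0.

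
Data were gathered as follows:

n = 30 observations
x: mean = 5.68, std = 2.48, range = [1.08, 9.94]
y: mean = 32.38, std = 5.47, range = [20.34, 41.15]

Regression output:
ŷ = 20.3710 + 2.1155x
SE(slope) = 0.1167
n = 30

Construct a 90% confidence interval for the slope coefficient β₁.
The 90% CI for β₁ is (1.9170, 2.3140)

Confidence interval for the slope:

The 90% CI for β₁ is: β̂₁ ± t*(α/2, n-2) × SE(β̂₁)

Step 1: Find critical t-value
- Confidence level = 0.9
- Degrees of freedom = n - 2 = 30 - 2 = 28
- t*(α/2, 28) = 1.7011

Step 2: Calculate margin of error
Margin = 1.7011 × 0.1167 = 0.1985

Step 3: Construct interval
CI = 2.1155 ± 0.1985
CI = (1.9170, 2.3140)

Interpretation: each one-unit increase in x is associated with a change in mean y of between 1.9170 and 2.3140, with 90% confidence.
Since 0 is outside the interval, a two-sided test at α = 0.10 would reject H₀: β₁ = 0.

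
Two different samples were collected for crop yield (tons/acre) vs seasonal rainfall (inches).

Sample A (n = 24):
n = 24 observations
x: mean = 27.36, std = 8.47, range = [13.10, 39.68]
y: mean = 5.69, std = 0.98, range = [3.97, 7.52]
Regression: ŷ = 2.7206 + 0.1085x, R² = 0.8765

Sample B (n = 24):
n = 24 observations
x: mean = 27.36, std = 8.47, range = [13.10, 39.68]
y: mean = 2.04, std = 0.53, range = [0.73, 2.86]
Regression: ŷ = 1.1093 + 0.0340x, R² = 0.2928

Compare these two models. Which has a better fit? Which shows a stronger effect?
Model A has the better fit (R² = 0.8765 vs 0.2928). Model A shows the stronger effect (|β₁| = 0.1085 vs 0.0340).

Model Comparison:

Fit — compare R²:
- Model A: R² = 0.8765 → 87.65% of variance in crop yield explained
- Model B: R² = 0.2928 → 29.28% of variance in crop yield explained
- 0.8765 > 0.2928 → Model A has the better fit

Strength of effect — compare |β₁|:
- Model A: β₁ = 0.1085 → predicted crop yield rises 0.1085 tons/acre per additional inch of rainfall
- Model B: β₁ = 0.0340 → predicted crop yield rises 0.0340 tons/acre per additional inch of rainfall
- |0.1085| > |0.0340| → Model A shows the stronger marginal effect

Note: A better fit (higher R²) doesn't necessarily mean a more important relationship.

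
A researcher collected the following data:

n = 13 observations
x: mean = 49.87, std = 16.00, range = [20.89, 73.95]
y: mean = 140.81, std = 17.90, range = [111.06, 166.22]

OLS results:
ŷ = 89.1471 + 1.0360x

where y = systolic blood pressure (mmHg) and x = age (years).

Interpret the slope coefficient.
For each additional year of age, predicted blood pressure increases by approximately 1.0360 mmHg.

The slope β₁ = 1.0360 gives the rate at which the fitted blood pressure changes with age.

Interpretation:
- Age up by 1 year → predicted blood pressure increases by 1.0360 mmHg
- The effect is assumed constant over the observed range of x (linearity)

The intercept β₀ = 89.1471 is the predicted blood pressure when age = 0; since the smallest observed x is 20.89, this is an extrapolation and mainly anchors the line.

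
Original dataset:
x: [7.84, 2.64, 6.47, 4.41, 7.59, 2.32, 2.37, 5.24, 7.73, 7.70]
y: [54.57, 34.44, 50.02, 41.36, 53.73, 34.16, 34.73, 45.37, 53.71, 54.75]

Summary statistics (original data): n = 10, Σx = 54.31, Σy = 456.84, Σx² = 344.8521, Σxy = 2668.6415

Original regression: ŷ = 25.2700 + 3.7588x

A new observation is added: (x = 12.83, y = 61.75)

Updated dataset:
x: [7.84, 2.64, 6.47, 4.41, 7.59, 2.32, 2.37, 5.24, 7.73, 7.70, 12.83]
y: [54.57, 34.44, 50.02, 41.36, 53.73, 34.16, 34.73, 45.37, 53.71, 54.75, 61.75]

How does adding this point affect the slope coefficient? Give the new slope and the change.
Adding the point moves β₁ from 3.7588 to 2.9661, i.e. it decreases by 0.7927 (-21.1%).

x = 12.83 lies well outside the original x-range [2.32, 7.84] (x̄ ≈ 5.43), so this observation has high leverage and can move the slope substantially.

Step 1: Update the sums with the new point (n goes from 10 to 11)
Σx  = 54.31 + 12.83 = 67.14
Σy  = 456.84 + 61.75 = 518.59
Σx² = 344.8521 + 12.83² = 344.8521 + 164.6089 = 509.4610
Σxy = 2668.6415 + 12.83×61.75 = 2668.6415 + 792.2525 = 3460.8940

Step 2: Recompute the slope with b₁ = (nΣxy − ΣxΣy) / (nΣx² − (Σx)²)
Numerator   = 11×3460.8940 − 67.14×518.59 = 38069.8340 − 34818.1326 = 3251.7014
Denominator = 11×509.4610 − 67.14² = 5604.0710 − 4507.7796 = 1096.2914
b₁(new) = 3251.7014 / 1096.2914 = 2.9661

(Same formula on the original sums: (10×2668.6415 − 54.31×456.84) / (10×344.8521 − 54.31²) = 1875.4346 / 498.9449 = 3.7588, matching the given fit.)

Step 3: Change in slope
Δβ₁ = 2.9661 − 3.7588 = -0.7927
Relative change = -0.7927 / 3.7588 × 100% = -21.1%
→ the slope decreases when the point is added.

A high-leverage point only changes the slope if it is off the original line; here y = 61.75 is below the original trend, so the slope decreases.
In practice: investigate whether it comes from the same population as the rest of the sample.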